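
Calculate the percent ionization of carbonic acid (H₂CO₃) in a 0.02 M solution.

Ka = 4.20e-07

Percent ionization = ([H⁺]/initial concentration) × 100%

Using Ka equilibrium: x² + Ka×x - Ka×C = 0. Solving: [H⁺] = 9.1442e-05. Percent = (9.1442e-05/0.02) × 100

Percent ionization = 0.457%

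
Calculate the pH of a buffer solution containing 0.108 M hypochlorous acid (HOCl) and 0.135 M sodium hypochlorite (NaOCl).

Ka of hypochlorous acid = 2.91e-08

pKa = -log(2.91e-08) = 7.54. pH = pKa + log([A⁻]/[HA]) = 7.54 + log(0.135/0.108)

pH = 7.63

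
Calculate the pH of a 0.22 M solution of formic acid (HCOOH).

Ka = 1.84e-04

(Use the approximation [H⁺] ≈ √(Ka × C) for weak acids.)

[H⁺] = √(Ka × C) = √(1.84e-04 × 0.22) = 6.3624e-03. pH = -log(6.3624e-03)

pH = 2.20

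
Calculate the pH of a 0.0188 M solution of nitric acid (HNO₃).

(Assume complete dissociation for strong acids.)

[H⁺] = 0.0188 M for strong acid. pH = -log[H⁺] = -log(0.0188)

pH = 1.73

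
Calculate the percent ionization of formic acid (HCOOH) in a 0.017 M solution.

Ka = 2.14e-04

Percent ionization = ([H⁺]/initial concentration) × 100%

Using Ka equilibrium: x² + Ka×x - Ka×C = 0. Solving: [H⁺] = 1.8034e-03. Percent = (1.8034e-03/0.017) × 100

Percent ionization = 10.6%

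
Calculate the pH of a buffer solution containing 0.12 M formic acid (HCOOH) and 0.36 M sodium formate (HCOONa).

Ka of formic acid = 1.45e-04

pKa = -log(1.45e-04) = 3.84. pH = pKa + log([A⁻]/[HA]) = 3.84 + log(0.36/0.12)

pH = 4.32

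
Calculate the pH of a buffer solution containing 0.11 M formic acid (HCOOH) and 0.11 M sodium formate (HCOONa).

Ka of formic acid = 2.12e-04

pKa = -log(2.12e-04) = 3.67. pH = pKa + log([A⁻]/[HA]) = 3.67 + log(0.11/0.11)

pH = 3.67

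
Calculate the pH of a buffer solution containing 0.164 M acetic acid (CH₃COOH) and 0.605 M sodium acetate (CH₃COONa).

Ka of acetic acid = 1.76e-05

pKa = -log(1.76e-05) = 4.75. pH = pKa + log([A⁻]/[HA]) = 4.75 + log(0.605/0.164)

pH = 5.32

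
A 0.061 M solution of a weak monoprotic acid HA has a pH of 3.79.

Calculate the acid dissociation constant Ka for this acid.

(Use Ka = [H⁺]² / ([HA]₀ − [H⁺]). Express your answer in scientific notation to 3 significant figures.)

[H⁺] = 10^(−pH) = 10^(−3.79) = 1.622e-04 M. For HA ⇌ H⁺ + A⁻, Ka = [H⁺][A⁻]/[HA] = [H⁺]² / ([HA]₀ − [H⁺]) = (1.622e-04)² / (0.061 − 1.622e-04) = 4.32e-07.

K_a = 4.32e-07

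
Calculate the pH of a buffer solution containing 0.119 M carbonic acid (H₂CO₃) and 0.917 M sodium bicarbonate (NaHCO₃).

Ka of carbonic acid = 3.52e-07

pKa = -log(3.52e-07) = 6.45. pH = pKa + log([A⁻]/[HA]) = 6.45 + log(0.917/0.119)

pH = 7.34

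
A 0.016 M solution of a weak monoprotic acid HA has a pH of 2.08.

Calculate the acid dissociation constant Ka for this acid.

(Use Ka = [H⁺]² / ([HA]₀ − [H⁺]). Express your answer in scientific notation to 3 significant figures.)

[H⁺] = 10^(−pH) = 10^(−2.08) = 8.318e-03 M. For HA ⇌ H⁺ + A⁻, Ka = [H⁺][A⁻]/[HA] = [H⁺]² / ([HA]₀ − [H⁺]) = (8.318e-03)² / (0.016 − 8.318e-03) = 9.01e-03.

K_a = 9.01e-03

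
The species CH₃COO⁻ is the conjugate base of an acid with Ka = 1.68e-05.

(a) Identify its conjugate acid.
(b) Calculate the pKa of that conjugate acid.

(a) The conjugate acid is formed by adding one H⁺ to CH₃COO⁻, giving CH₃COOH. (b) pKa = -log(Ka) = -log(1.68e-05) = 4.77.

Conjugate acid: CH₃COOH; pK_a = 4.77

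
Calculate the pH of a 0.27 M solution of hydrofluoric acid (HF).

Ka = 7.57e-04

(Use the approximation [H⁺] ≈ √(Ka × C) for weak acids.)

[H⁺] = √(Ka × C) = √(7.57e-04 × 0.27) = 1.4297e-02. pH = -log(1.4297e-02)

pH = 1.84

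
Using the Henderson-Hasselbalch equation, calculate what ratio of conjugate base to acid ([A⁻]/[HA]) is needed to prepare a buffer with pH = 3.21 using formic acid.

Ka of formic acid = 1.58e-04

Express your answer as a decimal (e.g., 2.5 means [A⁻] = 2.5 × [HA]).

pKa = -log(1.58e-04) = 3.8013. pH = pKa + log([A⁻]/[HA]), so log([A⁻]/[HA]) = pH − pKa = 3.21 − 3.8013 = -0.5913. [A⁻]/[HA] = 10^(-0.5913) = 0.256

[A⁻]/[HA] = 0.256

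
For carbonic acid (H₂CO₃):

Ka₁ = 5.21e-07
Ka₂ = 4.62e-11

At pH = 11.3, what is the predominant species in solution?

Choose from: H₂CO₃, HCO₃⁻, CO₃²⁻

pKa₁ = 6.28, pKa₂ = 10.34. For a polyprotic acid the predominant species crosses at each pKa: below pKa_n the protonated form dominates, above it the deprotonated form does. At pH = 11.3, the predominant species is CO₃²⁻.

CO₃²⁻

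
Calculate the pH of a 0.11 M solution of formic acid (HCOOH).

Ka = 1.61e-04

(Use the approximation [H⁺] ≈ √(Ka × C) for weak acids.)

[H⁺] = √(Ka × C) = √(1.61e-04 × 0.11) = 4.2083e-03. pH = -log(4.2083e-03)

pH = 2.38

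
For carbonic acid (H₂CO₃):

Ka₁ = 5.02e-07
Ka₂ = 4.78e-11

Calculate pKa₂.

pKa₂ = -log(Ka₂) = -log(4.78e-11) = 10.32.

pK_{a2} = 10.32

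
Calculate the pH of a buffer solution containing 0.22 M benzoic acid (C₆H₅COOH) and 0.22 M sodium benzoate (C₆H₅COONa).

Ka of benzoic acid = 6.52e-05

pKa = -log(6.52e-05) = 4.19. pH = pKa + log([A⁻]/[HA]) = 4.19 + log(0.22/0.22)

pH = 4.19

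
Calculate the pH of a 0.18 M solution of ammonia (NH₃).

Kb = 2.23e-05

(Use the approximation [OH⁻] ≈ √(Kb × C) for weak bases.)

[OH⁻] = √(Kb × C) = √(2.23e-05 × 0.18) = 2.0035e-03. pOH = 2.70, pH = 14 - pOH

pH = 11.30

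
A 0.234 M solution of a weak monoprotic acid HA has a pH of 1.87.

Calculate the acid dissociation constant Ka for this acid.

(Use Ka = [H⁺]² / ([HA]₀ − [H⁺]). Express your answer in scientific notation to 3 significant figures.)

[H⁺] = 10^(−pH) = 10^(−1.87) = 1.349e-02 M. For HA ⇌ H⁺ + A⁻, Ka = [H⁺][A⁻]/[HA] = [H⁺]² / ([HA]₀ − [H⁺]) = (1.349e-02)² / (0.234 − 1.349e-02) = 8.25e-04.

K_a = 8.25e-04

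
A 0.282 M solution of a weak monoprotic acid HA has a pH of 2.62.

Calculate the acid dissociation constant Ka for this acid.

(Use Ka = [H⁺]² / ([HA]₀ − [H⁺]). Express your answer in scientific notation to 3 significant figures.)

[H⁺] = 10^(−pH) = 10^(−2.62) = 2.399e-03 M. For HA ⇌ H⁺ + A⁻, Ka = [H⁺][A⁻]/[HA] = [H⁺]² / ([HA]₀ − [H⁺]) = (2.399e-03)² / (0.282 − 2.399e-03) = 2.06e-05.

K_a = 2.06e-05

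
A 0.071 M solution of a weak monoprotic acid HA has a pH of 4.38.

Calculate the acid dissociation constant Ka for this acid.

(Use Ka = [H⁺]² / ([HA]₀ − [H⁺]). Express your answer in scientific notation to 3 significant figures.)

[H⁺] = 10^(−pH) = 10^(−4.38) = 4.169e-05 M. For HA ⇌ H⁺ + A⁻, Ka = [H⁺][A⁻]/[HA] = [H⁺]² / ([HA]₀ − [H⁺]) = (4.169e-05)² / (0.071 − 4.169e-05) = 2.45e-08.

K_a = 2.45e-08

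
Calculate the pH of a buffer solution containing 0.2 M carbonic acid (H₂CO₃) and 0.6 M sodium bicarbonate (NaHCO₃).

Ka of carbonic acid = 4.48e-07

pKa = -log(4.48e-07) = 6.35. pH = pKa + log([A⁻]/[HA]) = 6.35 + log(0.6/0.2)

pH = 6.83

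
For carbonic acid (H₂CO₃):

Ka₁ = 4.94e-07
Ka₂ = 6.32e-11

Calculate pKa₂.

pKa₂ = -log(Ka₂) = -log(6.32e-11) = 10.20.

pK_{a2} = 10.20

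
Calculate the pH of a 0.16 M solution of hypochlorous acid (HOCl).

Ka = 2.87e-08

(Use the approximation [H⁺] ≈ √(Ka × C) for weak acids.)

[H⁺] = √(Ka × C) = √(2.87e-08 × 0.16) = 6.7764e-05. pH = -log(6.7764e-05)

pH = 4.17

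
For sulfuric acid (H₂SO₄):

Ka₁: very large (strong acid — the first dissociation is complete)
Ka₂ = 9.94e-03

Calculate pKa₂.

pKa₂ = -log(Ka₂) = -log(9.94e-03) = 2.00.

pK_{a2} = 2.00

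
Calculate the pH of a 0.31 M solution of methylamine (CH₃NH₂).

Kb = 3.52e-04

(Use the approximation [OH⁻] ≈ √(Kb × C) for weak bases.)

[OH⁻] = √(Kb × C) = √(3.52e-04 × 0.31) = 1.0446e-02. pOH = 1.98, pH = 14 - pOH

pH = 12.02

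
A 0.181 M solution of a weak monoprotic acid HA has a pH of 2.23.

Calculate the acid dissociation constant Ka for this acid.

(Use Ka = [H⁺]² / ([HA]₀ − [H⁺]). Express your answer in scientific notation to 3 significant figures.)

[H⁺] = 10^(−pH) = 10^(−2.23) = 5.888e-03 M. For HA ⇌ H⁺ + A⁻, Ka = [H⁺][A⁻]/[HA] = [H⁺]² / ([HA]₀ − [H⁺]) = (5.888e-03)² / (0.181 − 5.888e-03) = 1.98e-04.

K_a = 1.98e-04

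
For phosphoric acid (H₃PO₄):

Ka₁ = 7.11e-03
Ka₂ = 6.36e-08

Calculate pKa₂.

pKa₂ = -log(Ka₂) = -log(6.36e-08) = 7.20.

pK_{a2} = 7.20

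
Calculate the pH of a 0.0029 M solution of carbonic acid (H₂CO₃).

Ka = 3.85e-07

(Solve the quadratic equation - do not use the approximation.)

x² + Ka×x - Ka×C = 0. Using quadratic formula: [H⁺] = 3.3222e-05

pH = 4.48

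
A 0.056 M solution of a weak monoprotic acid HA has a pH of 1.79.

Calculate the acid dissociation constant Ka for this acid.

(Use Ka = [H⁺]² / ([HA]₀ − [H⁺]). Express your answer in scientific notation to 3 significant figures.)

[H⁺] = 10^(−pH) = 10^(−1.79) = 1.622e-02 M. For HA ⇌ H⁺ + A⁻, Ka = [H⁺][A⁻]/[HA] = [H⁺]² / ([HA]₀ − [H⁺]) = (1.622e-02)² / (0.056 − 1.622e-02) = 6.61e-03.

K_a = 6.61e-03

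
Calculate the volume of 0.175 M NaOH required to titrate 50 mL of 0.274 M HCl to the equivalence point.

At equivalence: moles acid = moles base. moles HCl = 0.274 × 50/1000 = 0.0137 mol. V_base = moles / 0.175 × 1000 = 78.3 mL.

V_{base} = 78.3 mL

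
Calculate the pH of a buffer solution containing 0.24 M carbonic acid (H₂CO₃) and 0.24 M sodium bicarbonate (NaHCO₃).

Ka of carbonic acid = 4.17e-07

pKa = -log(4.17e-07) = 6.38. pH = pKa + log([A⁻]/[HA]) = 6.38 + log(0.24/0.24)

pH = 6.38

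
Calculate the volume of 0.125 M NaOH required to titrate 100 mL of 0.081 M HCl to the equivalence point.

At equivalence: moles acid = moles base. moles HCl = 0.081 × 100/1000 = 0.0081 mol. V_base = moles / 0.125 × 1000 = 64.8 mL.

V_{base} = 64.8 mL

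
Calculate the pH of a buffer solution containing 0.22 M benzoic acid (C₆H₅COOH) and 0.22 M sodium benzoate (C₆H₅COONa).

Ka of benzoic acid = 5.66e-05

pKa = -log(5.66e-05) = 4.25. pH = pKa + log([A⁻]/[HA]) = 4.25 + log(0.22/0.22)

pH = 4.25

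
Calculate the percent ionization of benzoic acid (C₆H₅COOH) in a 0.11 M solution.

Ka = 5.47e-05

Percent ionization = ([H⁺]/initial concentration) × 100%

Using Ka equilibrium: x² + Ka×x - Ka×C = 0. Solving: [H⁺] = 2.4258e-03. Percent = (2.4258e-03/0.11) × 100

Percent ionization = 2.21%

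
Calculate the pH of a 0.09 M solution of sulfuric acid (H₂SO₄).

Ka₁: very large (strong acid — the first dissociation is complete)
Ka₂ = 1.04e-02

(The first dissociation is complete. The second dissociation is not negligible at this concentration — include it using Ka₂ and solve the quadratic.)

First dissociation is complete: [H⁺]₀ = [HSO₄⁻]₀ = C = 0.09 M. Second dissociation HSO₄⁻ ⇌ H⁺ + SO₄²⁻: let x = [SO₄²⁻]. Ka₂ = (C + x)·x / (C − x) = 1.04e-02 → x² + (C + Ka₂)·x − Ka₂·C = 0 → x² + 0.10040·x − 9.360e-04 = 0. x = (−0.10040 + √(0.10040² + 4 × 9.360e-04)) / 2 = 8.5881e-03 M. [H⁺] = C + x = 0.09 + 8.5881e-03 = 9.8588e-02 M. pH = -log(9.8588e-02) = 1.01.

pH = 1.01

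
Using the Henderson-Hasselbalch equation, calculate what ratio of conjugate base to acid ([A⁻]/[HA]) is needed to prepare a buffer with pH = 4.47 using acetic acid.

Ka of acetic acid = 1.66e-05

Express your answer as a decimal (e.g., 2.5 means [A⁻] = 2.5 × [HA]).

pKa = -log(1.66e-05) = 4.7799. pH = pKa + log([A⁻]/[HA]), so log([A⁻]/[HA]) = pH − pKa = 4.47 − 4.7799 = -0.3099. [A⁻]/[HA] = 10^(-0.3099) = 0.490

[A⁻]/[HA] = 0.490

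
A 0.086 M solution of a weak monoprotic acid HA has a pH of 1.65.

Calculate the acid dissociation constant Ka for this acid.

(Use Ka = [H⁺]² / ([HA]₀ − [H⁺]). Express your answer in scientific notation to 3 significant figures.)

[H⁺] = 10^(−pH) = 10^(−1.65) = 2.239e-02 M. For HA ⇌ H⁺ + A⁻, Ka = [H⁺][A⁻]/[HA] = [H⁺]² / ([HA]₀ − [H⁺]) = (2.239e-02)² / (0.086 − 2.239e-02) = 7.88e-03.

K_a = 7.88e-03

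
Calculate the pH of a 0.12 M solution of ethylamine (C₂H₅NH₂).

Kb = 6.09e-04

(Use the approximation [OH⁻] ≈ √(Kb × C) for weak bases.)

[OH⁻] = √(Kb × C) = √(6.09e-04 × 0.12) = 8.5487e-03. pOH = 2.07, pH = 14 - pOH

pH = 11.93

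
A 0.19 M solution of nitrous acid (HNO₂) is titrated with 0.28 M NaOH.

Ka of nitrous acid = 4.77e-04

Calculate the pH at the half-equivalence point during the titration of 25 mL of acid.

At half-equivalence [HA] = [A⁻], so Henderson-Hasselbalch gives pH = pKa = -log(4.77e-04) = 3.32.

pH = pKa = 3.32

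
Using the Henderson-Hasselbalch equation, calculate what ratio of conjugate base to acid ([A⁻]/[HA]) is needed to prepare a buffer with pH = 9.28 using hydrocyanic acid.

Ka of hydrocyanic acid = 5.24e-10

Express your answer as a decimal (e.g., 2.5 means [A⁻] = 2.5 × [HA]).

pKa = -log(5.24e-10) = 9.2807. pH = pKa + log([A⁻]/[HA]), so log([A⁻]/[HA]) = pH − pKa = 9.28 − 9.2807 = -0.0007. [A⁻]/[HA] = 10^(-0.0007) = 0.998

[A⁻]/[HA] = 0.998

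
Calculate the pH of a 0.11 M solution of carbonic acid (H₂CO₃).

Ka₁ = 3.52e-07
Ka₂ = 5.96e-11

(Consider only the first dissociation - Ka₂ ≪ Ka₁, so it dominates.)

First dissociation dominates. From Ka₁ = [H⁺][HA⁻]/[H₂A], x² + Ka₁·x − Ka₁·C = 0 with C = 0.11 M and Ka₁ = 3.52e-07. Solving: [H⁺] = (−Ka₁ + √(Ka₁² + 4·Ka₁·C)) / 2 = 1.9660e-04 M. pH = -log(1.9660e-04) = 3.71.

pH = 3.71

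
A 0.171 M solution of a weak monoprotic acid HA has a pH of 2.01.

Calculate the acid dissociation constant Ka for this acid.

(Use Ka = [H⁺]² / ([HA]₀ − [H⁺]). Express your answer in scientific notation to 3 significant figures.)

[H⁺] = 10^(−pH) = 10^(−2.01) = 9.772e-03 M. For HA ⇌ H⁺ + A⁻, Ka = [H⁺][A⁻]/[HA] = [H⁺]² / ([HA]₀ − [H⁺]) = (9.772e-03)² / (0.171 − 9.772e-03) = 5.92e-04.

K_a = 5.92e-04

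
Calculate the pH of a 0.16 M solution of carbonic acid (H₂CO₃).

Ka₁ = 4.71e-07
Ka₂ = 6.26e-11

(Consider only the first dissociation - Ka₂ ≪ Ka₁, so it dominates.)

First dissociation dominates. From Ka₁ = [H⁺][HA⁻]/[H₂A], x² + Ka₁·x − Ka₁·C = 0 with C = 0.16 M and Ka₁ = 4.71e-07. Solving: [H⁺] = (−Ka₁ + √(Ka₁² + 4·Ka₁·C)) / 2 = 2.7428e-04 M. pH = -log(2.7428e-04) = 3.56.

pH = 3.56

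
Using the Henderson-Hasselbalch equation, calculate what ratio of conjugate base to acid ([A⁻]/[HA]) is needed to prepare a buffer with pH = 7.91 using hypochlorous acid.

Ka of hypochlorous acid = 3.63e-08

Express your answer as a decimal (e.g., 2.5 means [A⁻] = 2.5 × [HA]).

pKa = -log(3.63e-08) = 7.4401. pH = pKa + log([A⁻]/[HA]), so log([A⁻]/[HA]) = pH − pKa = 7.91 − 7.4401 = 0.4699. [A⁻]/[HA] = 10^(0.4699) = 2.95

[A⁻]/[HA] = 2.95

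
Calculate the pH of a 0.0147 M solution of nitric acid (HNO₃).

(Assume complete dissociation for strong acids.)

[H⁺] = 0.0147 M for strong acid. pH = -log[H⁺] = -log(0.0147)

pH = 1.83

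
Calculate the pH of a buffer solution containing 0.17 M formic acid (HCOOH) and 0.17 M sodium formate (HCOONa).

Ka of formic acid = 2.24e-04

pKa = -log(2.24e-04) = 3.65. pH = pKa + log([A⁻]/[HA]) = 3.65 + log(0.17/0.17)

pH = 3.65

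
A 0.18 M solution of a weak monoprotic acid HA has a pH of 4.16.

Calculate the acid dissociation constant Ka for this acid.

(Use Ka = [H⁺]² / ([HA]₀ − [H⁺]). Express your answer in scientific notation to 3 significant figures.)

[H⁺] = 10^(−pH) = 10^(−4.16) = 6.918e-05 M. For HA ⇌ H⁺ + A⁻, Ka = [H⁺][A⁻]/[HA] = [H⁺]² / ([HA]₀ − [H⁺]) = (6.918e-05)² / (0.18 − 6.918e-05) = 2.66e-08.

K_a = 2.66e-08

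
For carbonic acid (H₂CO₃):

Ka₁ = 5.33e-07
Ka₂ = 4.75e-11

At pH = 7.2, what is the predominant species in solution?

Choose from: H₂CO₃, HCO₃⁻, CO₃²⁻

pKa₁ = 6.27, pKa₂ = 10.32. For a polyprotic acid the predominant species crosses at each pKa: below pKa_n the protonated form dominates, above it the deprotonated form does. At pH = 7.2, the predominant species is HCO₃⁻.

HCO₃⁻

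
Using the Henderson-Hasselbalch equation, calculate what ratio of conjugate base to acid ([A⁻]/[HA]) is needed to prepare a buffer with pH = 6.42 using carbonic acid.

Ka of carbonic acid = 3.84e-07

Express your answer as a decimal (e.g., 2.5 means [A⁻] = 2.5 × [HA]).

pKa = -log(3.84e-07) = 6.4157. pH = pKa + log([A⁻]/[HA]), so log([A⁻]/[HA]) = pH − pKa = 6.42 − 6.4157 = 0.0043. [A⁻]/[HA] = 10^(0.0043) = 1.01

[A⁻]/[HA] = 1.01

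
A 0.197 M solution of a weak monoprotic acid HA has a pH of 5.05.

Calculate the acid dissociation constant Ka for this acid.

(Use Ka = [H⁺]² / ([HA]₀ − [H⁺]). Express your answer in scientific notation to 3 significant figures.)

[H⁺] = 10^(−pH) = 10^(−5.05) = 8.913e-06 M. For HA ⇌ H⁺ + A⁻, Ka = [H⁺][A⁻]/[HA] = [H⁺]² / ([HA]₀ − [H⁺]) = (8.913e-06)² / (0.197 − 8.913e-06) = 4.03e-10.

K_a = 4.03e-10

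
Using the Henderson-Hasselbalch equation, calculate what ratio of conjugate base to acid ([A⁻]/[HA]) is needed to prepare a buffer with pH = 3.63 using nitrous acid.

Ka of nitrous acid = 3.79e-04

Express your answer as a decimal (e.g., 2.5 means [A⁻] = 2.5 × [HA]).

pKa = -log(3.79e-04) = 3.4214. pH = pKa + log([A⁻]/[HA]), so log([A⁻]/[HA]) = pH − pKa = 3.63 − 3.4214 = 0.2086. [A⁻]/[HA] = 10^(0.2086) = 1.62

[A⁻]/[HA] = 1.62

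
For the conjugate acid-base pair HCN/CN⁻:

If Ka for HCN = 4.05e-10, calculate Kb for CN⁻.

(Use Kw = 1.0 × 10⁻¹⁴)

For a conjugate pair Ka × Kb = Kw, so Kb = Kw/Ka = 1.0 × 10⁻¹⁴ / 4.05e-10 = 2.47e-05.

K_b = 2.47e-05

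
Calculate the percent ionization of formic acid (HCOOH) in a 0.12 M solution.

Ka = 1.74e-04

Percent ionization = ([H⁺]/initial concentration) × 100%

Using Ka equilibrium: x² + Ka×x - Ka×C = 0. Solving: [H⁺] = 4.4833e-03. Percent = (4.4833e-03/0.12) × 100

Percent ionization = 3.74%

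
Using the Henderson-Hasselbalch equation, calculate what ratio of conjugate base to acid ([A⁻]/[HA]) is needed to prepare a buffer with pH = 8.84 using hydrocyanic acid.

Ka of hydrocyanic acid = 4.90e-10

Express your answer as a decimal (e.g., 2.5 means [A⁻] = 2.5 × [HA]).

pKa = -log(4.90e-10) = 9.3098. pH = pKa + log([A⁻]/[HA]), so log([A⁻]/[HA]) = pH − pKa = 8.84 − 9.3098 = -0.4698. [A⁻]/[HA] = 10^(-0.4698) = 0.339

[A⁻]/[HA] = 0.339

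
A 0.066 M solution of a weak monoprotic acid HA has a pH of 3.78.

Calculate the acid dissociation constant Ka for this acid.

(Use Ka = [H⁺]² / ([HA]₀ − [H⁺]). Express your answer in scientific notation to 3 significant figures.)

[H⁺] = 10^(−pH) = 10^(−3.78) = 1.660e-04 M. For HA ⇌ H⁺ + A⁻, Ka = [H⁺][A⁻]/[HA] = [H⁺]² / ([HA]₀ − [H⁺]) = (1.660e-04)² / (0.066 − 1.660e-04) = 4.18e-07.

K_a = 4.18e-07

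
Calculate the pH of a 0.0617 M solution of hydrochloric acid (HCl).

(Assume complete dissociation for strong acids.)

[H⁺] = 0.0617 M for strong acid. pH = -log[H⁺] = -log(0.0617)

pH = 1.21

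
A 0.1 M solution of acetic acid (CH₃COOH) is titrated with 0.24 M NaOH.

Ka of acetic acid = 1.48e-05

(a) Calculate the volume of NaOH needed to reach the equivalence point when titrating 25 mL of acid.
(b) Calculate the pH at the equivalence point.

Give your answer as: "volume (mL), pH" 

moles acid = 0.1 × 25/1000 = 0.0025 mol; V_base = moles/0.24 × 1000 = 10.4 mL. At equivalence only the conjugate base is present: [A⁻] = 0.0025/0.035 = 7.0588e-02 M. Kb = Kw/Ka = 6.76e-10; [OH⁻] = √(Kb × [A⁻]) = 6.9061e-06; pOH = 5.16; pH = 14 - pOH = 8.84.

V = 10.4 mL, pH = 8.84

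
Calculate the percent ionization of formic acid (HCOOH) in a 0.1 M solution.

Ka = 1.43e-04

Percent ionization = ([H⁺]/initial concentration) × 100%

Using Ka equilibrium: x² + Ka×x - Ka×C = 0. Solving: [H⁺] = 3.7107e-03. Percent = (3.7107e-03/0.1) × 100

Percent ionization = 3.71%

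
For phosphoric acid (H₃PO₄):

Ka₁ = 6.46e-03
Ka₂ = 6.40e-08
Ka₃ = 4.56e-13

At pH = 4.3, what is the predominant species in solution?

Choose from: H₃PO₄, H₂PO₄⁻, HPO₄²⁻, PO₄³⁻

pKa₁ = 2.19, pKa₂ = 7.19, pKa₃ = 12.34. For a polyprotic acid the predominant species crosses at each pKa: below pKa_n the protonated form dominates, above it the deprotonated form does. At pH = 4.3, the predominant species is H₂PO₄⁻.

H₂PO₄⁻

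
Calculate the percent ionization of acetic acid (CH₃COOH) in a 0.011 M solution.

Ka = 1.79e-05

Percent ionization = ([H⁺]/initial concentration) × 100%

Using Ka equilibrium: x² + Ka×x - Ka×C = 0. Solving: [H⁺] = 4.3487e-04. Percent = (4.3487e-04/0.011) × 100

Percent ionization = 3.95%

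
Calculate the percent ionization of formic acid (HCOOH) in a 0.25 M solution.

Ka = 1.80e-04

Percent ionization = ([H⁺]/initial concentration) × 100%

Using Ka equilibrium: x² + Ka×x - Ka×C = 0. Solving: [H⁺] = 6.6188e-03. Percent = (6.6188e-03/0.25) × 100

Percent ionization = 2.65%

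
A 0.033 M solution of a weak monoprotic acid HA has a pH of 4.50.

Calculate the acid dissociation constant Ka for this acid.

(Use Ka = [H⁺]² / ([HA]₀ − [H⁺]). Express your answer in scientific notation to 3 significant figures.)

[H⁺] = 10^(−pH) = 10^(−4.50) = 3.162e-05 M. For HA ⇌ H⁺ + A⁻, Ka = [H⁺][A⁻]/[HA] = [H⁺]² / ([HA]₀ − [H⁺]) = (3.162e-05)² / (0.033 − 3.162e-05) = 3.03e-08.

K_a = 3.03e-08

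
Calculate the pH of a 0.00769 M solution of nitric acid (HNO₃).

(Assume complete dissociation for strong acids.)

[H⁺] = 0.00769 M for strong acid. pH = -log[H⁺] = -log(0.00769)

pH = 2.11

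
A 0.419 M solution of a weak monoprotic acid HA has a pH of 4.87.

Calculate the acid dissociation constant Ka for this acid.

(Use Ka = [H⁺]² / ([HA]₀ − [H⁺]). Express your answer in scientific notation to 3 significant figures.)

[H⁺] = 10^(−pH) = 10^(−4.87) = 1.349e-05 M. For HA ⇌ H⁺ + A⁻, Ka = [H⁺][A⁻]/[HA] = [H⁺]² / ([HA]₀ − [H⁺]) = (1.349e-05)² / (0.419 − 1.349e-05) = 4.34e-10.

K_a = 4.34e-10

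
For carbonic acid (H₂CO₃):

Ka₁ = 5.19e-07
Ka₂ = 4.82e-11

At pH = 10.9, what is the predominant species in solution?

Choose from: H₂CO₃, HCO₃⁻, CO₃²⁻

pKa₁ = 6.28, pKa₂ = 10.32. For a polyprotic acid the predominant species crosses at each pKa: below pKa_n the protonated form dominates, above it the deprotonated form does. At pH = 10.9, the predominant species is CO₃²⁻.

CO₃²⁻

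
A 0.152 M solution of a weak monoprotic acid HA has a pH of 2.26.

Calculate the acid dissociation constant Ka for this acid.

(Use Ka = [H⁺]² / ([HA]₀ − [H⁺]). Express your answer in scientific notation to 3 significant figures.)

[H⁺] = 10^(−pH) = 10^(−2.26) = 5.495e-03 M. For HA ⇌ H⁺ + A⁻, Ka = [H⁺][A⁻]/[HA] = [H⁺]² / ([HA]₀ − [H⁺]) = (5.495e-03)² / (0.152 − 5.495e-03) = 2.06e-04.

K_a = 2.06e-04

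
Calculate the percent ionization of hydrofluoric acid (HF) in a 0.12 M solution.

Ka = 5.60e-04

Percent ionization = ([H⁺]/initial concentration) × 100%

Using Ka equilibrium: x² + Ka×x - Ka×C = 0. Solving: [H⁺] = 7.9223e-03. Percent = (7.9223e-03/0.12) × 100

Percent ionization = 6.6%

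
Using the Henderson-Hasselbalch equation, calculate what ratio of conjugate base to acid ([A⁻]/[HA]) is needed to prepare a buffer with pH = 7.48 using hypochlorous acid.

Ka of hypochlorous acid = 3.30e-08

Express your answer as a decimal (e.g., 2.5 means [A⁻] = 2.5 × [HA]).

pKa = -log(3.30e-08) = 7.4815. pH = pKa + log([A⁻]/[HA]), so log([A⁻]/[HA]) = pH − pKa = 7.48 − 7.4815 = -0.0015. [A⁻]/[HA] = 10^(-0.0015) = 0.997

[A⁻]/[HA] = 0.997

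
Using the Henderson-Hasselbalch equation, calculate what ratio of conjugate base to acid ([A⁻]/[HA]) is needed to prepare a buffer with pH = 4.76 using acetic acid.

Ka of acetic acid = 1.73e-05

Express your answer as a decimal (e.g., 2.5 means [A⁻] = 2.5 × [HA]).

pKa = -log(1.73e-05) = 4.7620. pH = pKa + log([A⁻]/[HA]), so log([A⁻]/[HA]) = pH − pKa = 4.76 − 4.7620 = -0.0020. [A⁻]/[HA] = 10^(-0.0020) = 0.996

[A⁻]/[HA] = 0.996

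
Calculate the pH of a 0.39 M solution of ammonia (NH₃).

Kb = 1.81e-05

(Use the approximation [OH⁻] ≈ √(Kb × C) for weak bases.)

[OH⁻] = √(Kb × C) = √(1.81e-05 × 0.39) = 2.6569e-03. pOH = 2.58, pH = 14 - pOH

pH = 11.42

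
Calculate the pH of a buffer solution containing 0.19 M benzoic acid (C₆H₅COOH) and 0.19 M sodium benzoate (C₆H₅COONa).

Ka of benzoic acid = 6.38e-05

pKa = -log(6.38e-05) = 4.20. pH = pKa + log([A⁻]/[HA]) = 4.20 + log(0.19/0.19)

pH = 4.20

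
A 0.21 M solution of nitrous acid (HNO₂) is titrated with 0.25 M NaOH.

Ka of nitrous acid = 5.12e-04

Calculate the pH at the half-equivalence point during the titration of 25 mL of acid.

At half-equivalence [HA] = [A⁻], so Henderson-Hasselbalch gives pH = pKa = -log(5.12e-04) = 3.29.

pH = pKa = 3.29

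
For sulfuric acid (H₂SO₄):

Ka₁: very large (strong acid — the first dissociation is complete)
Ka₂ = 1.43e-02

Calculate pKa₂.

pKa₂ = -log(Ka₂) = -log(1.43e-02) = 1.84.

pK_{a2} = 1.84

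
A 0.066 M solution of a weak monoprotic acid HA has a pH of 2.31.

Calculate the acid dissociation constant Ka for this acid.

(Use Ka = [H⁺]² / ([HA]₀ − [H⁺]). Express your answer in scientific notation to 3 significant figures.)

[H⁺] = 10^(−pH) = 10^(−2.31) = 4.898e-03 M. For HA ⇌ H⁺ + A⁻, Ka = [H⁺][A⁻]/[HA] = [H⁺]² / ([HA]₀ − [H⁺]) = (4.898e-03)² / (0.066 − 4.898e-03) = 3.93e-04.

K_a = 3.93e-04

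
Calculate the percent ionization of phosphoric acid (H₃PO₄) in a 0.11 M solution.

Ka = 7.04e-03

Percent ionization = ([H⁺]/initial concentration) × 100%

Using Ka equilibrium: x² + Ka×x - Ka×C = 0. Solving: [H⁺] = 2.4530e-02. Percent = (2.4530e-02/0.11) × 100

Percent ionization = 22.3%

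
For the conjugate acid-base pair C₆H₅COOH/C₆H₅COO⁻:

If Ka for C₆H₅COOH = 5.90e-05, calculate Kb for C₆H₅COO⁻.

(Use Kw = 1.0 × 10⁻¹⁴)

For a conjugate pair Ka × Kb = Kw, so Kb = Kw/Ka = 1.0 × 10⁻¹⁴ / 5.90e-05 = 1.69e-10.

K_b = 1.69e-10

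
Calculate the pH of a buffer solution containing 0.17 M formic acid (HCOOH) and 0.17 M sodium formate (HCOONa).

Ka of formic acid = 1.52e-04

pKa = -log(1.52e-04) = 3.82. pH = pKa + log([A⁻]/[HA]) = 3.82 + log(0.17/0.17)

pH = 3.82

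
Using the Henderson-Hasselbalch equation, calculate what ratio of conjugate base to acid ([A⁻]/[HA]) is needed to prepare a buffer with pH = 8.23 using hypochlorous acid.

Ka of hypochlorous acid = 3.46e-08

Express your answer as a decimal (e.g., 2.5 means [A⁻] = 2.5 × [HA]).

pKa = -log(3.46e-08) = 7.4609. pH = pKa + log([A⁻]/[HA]), so log([A⁻]/[HA]) = pH − pKa = 8.23 − 7.4609 = 0.7691. [A⁻]/[HA] = 10^(0.7691) = 5.88

[A⁻]/[HA] = 5.88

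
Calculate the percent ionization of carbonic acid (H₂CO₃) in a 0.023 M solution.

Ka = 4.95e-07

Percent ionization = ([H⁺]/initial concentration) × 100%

Using Ka equilibrium: x² + Ka×x - Ka×C = 0. Solving: [H⁺] = 1.0645e-04. Percent = (1.0645e-04/0.023) × 100

Percent ionization = 0.463%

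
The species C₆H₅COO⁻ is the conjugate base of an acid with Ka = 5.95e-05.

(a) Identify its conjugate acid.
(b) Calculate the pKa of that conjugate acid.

(a) The conjugate acid is formed by adding one H⁺ to C₆H₅COO⁻, giving C₆H₅COOH. (b) pKa = -log(Ka) = -log(5.95e-05) = 4.23.

Conjugate acid: C₆H₅COOH; pK_a = 4.23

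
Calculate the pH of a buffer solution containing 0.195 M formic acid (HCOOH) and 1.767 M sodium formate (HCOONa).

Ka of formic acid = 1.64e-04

pKa = -log(1.64e-04) = 3.79. pH = pKa + log([A⁻]/[HA]) = 3.79 + log(1.767/0.195)

pH = 4.74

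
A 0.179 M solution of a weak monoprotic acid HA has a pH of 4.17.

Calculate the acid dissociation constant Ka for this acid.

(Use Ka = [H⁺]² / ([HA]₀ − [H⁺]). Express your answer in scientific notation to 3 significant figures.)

[H⁺] = 10^(−pH) = 10^(−4.17) = 6.761e-05 M. For HA ⇌ H⁺ + A⁻, Ka = [H⁺][A⁻]/[HA] = [H⁺]² / ([HA]₀ − [H⁺]) = (6.761e-05)² / (0.179 − 6.761e-05) = 2.55e-08.

K_a = 2.55e-08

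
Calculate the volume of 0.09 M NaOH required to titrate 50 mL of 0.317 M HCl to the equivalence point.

At equivalence: moles acid = moles base. moles HCl = 0.317 × 50/1000 = 0.01585 mol. V_base = moles / 0.09 × 1000 = 176.1 mL.

V_{base} = 176.1 mL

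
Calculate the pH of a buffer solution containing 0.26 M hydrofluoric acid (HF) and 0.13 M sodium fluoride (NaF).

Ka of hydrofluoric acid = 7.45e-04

pKa = -log(7.45e-04) = 3.13. pH = pKa + log([A⁻]/[HA]) = 3.13 + log(0.13/0.26)

pH = 2.83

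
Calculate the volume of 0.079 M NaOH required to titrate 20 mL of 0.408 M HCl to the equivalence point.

At equivalence: moles acid = moles base. moles HCl = 0.408 × 20/1000 = 0.00816 mol. V_base = moles / 0.079 × 1000 = 103.3 mL.

V_{base} = 103.3 mL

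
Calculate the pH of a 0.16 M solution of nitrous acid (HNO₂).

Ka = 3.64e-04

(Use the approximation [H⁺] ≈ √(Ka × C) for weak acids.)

[H⁺] = √(Ka × C) = √(3.64e-04 × 0.16) = 7.6315e-03. pH = -log(7.6315e-03)

pH = 2.12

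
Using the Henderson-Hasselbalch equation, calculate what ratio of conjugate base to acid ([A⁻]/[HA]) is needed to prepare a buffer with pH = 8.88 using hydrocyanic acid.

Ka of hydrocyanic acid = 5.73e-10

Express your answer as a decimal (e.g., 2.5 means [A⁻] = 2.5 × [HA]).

pKa = -log(5.73e-10) = 9.2418. pH = pKa + log([A⁻]/[HA]), so log([A⁻]/[HA]) = pH − pKa = 8.88 − 9.2418 = -0.3618. [A⁻]/[HA] = 10^(-0.3618) = 0.435

[A⁻]/[HA] = 0.435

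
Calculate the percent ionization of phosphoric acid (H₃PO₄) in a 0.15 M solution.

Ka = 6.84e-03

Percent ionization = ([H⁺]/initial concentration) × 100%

Using Ka equilibrium: x² + Ka×x - Ka×C = 0. Solving: [H⁺] = 2.8793e-02. Percent = (2.8793e-02/0.15) × 100

Percent ionization = 19.2%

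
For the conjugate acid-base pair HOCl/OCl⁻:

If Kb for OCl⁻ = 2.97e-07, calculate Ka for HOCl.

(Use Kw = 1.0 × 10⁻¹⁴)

For a conjugate pair Ka × Kb = Kw, so Ka = Kw/Kb = 1.0 × 10⁻¹⁴ / 2.97e-07 = 3.37e-08.

K_a = 3.37e-08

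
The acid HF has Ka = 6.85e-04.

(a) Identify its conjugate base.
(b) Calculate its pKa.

(a) The conjugate base is formed by removing one H⁺ from HF, giving F⁻. (b) pKa = -log(Ka) = -log(6.85e-04) = 3.16.

Conjugate base: F⁻; pK_a = 3.16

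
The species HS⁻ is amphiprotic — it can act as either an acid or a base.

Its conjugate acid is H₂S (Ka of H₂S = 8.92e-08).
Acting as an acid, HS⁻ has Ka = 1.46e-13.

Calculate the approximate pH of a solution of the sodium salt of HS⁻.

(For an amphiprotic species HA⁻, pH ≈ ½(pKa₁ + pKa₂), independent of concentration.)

pKa₁ = -log(8.92e-08) = 7.05; pKa₂ = -log(1.46e-13) = 12.84. For an amphiprotic species, pH ≈ ½(pKa₁ + pKa₂) = ½(7.05 + 12.84) = 9.94.

pH = 9.94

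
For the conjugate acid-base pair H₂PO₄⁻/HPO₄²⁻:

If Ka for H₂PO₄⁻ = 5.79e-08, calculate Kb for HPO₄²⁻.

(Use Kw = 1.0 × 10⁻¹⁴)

For a conjugate pair Ka × Kb = Kw, so Kb = Kw/Ka = 1.0 × 10⁻¹⁴ / 5.79e-08 = 1.73e-07.

K_b = 1.73e-07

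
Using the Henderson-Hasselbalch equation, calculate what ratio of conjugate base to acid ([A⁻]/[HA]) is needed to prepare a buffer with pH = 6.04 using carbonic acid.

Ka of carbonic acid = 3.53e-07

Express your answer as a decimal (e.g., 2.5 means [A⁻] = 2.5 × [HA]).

pKa = -log(3.53e-07) = 6.4522. pH = pKa + log([A⁻]/[HA]), so log([A⁻]/[HA]) = pH − pKa = 6.04 − 6.4522 = -0.4122. [A⁻]/[HA] = 10^(-0.4122) = 0.387

[A⁻]/[HA] = 0.387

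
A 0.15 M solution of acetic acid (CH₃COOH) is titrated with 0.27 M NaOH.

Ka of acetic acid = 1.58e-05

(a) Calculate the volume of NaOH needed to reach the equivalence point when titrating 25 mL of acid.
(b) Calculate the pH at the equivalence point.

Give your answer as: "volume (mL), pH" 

moles acid = 0.15 × 25/1000 = 0.00375 mol; V_base = moles/0.27 × 1000 = 13.9 mL. At equivalence only the conjugate base is present: [A⁻] = 0.00375/0.039 = 9.6429e-02 M. Kb = Kw/Ka = 6.33e-10; [OH⁻] = √(Kb × [A⁻]) = 7.8122e-06; pOH = 5.11; pH = 14 - pOH = 8.89.

V = 13.9 mL, pH = 8.89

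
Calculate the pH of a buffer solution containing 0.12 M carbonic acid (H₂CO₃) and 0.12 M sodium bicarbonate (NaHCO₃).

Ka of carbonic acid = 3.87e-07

pKa = -log(3.87e-07) = 6.41. pH = pKa + log([A⁻]/[HA]) = 6.41 + log(0.12/0.12)

pH = 6.41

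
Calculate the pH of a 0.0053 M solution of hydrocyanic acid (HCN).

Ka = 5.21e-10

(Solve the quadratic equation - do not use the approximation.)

x² + Ka×x - Ka×C = 0. Using quadratic formula: [H⁺] = 1.6615e-06

pH = 5.78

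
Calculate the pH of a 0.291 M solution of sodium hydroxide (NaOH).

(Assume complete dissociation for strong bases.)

[OH⁻] = 0.291 M for strong base. pOH = -log[OH⁻] = 0.54, pH = 14 - pOH

pH = 13.46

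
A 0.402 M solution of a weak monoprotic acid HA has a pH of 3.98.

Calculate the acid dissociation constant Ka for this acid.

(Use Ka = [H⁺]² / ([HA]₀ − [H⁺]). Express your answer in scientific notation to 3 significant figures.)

[H⁺] = 10^(−pH) = 10^(−3.98) = 1.047e-04 M. For HA ⇌ H⁺ + A⁻, Ka = [H⁺][A⁻]/[HA] = [H⁺]² / ([HA]₀ − [H⁺]) = (1.047e-04)² / (0.402 − 1.047e-04) = 2.73e-08.

K_a = 2.73e-08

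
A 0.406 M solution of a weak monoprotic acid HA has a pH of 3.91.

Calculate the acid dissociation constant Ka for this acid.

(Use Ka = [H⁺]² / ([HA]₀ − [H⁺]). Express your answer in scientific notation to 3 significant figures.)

[H⁺] = 10^(−pH) = 10^(−3.91) = 1.230e-04 M. For HA ⇌ H⁺ + A⁻, Ka = [H⁺][A⁻]/[HA] = [H⁺]² / ([HA]₀ − [H⁺]) = (1.230e-04)² / (0.406 − 1.230e-04) = 3.73e-08.

K_a = 3.73e-08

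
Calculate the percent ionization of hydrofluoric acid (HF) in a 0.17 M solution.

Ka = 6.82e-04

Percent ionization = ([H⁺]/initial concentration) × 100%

Using Ka equilibrium: x² + Ka×x - Ka×C = 0. Solving: [H⁺] = 1.0432e-02. Percent = (1.0432e-02/0.17) × 100

Percent ionization = 6.14%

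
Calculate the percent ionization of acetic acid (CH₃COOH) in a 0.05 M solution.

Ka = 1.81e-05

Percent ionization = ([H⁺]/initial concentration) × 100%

Using Ka equilibrium: x² + Ka×x - Ka×C = 0. Solving: [H⁺] = 9.4231e-04. Percent = (9.4231e-04/0.05) × 100

Percent ionization = 1.88%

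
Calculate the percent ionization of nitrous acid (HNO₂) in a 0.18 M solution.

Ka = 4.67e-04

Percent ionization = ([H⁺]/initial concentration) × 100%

Using Ka equilibrium: x² + Ka×x - Ka×C = 0. Solving: [H⁺] = 8.9379e-03. Percent = (8.9379e-03/0.18) × 100

Percent ionization = 4.97%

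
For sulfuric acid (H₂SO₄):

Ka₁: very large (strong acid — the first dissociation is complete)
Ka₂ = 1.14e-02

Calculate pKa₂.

pKa₂ = -log(Ka₂) = -log(1.14e-02) = 1.94.

pK_{a2} = 1.94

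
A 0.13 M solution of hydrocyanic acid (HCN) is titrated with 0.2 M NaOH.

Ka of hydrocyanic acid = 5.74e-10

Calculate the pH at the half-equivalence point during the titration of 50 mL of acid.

At half-equivalence [HA] = [A⁻], so Henderson-Hasselbalch gives pH = pKa = -log(5.74e-10) = 9.24.

pH = pKa = 9.24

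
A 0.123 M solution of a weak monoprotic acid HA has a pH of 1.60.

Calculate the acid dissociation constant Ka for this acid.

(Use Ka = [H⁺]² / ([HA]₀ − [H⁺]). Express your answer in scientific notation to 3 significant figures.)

[H⁺] = 10^(−pH) = 10^(−1.60) = 2.512e-02 M. For HA ⇌ H⁺ + A⁻, Ka = [H⁺][A⁻]/[HA] = [H⁺]² / ([HA]₀ − [H⁺]) = (2.512e-02)² / (0.123 − 2.512e-02) = 6.45e-03.

K_a = 6.45e-03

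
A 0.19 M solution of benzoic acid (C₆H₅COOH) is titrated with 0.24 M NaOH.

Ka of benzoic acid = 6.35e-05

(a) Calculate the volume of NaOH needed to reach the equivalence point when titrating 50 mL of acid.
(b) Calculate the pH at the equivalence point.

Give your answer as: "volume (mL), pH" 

moles acid = 0.19 × 50/1000 = 0.0095 mol; V_base = moles/0.24 × 1000 = 39.6 mL. At equivalence only the conjugate base is present: [A⁻] = 0.0095/0.090 = 1.0605e-01 M. Kb = Kw/Ka = 1.57e-10; [OH⁻] = √(Kb × [A⁻]) = 4.0866e-06; pOH = 5.39; pH = 14 - pOH = 8.61.

V = 39.6 mL, pH = 8.61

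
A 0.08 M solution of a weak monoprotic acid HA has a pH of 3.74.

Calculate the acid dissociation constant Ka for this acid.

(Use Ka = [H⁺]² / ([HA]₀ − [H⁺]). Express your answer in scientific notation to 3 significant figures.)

[H⁺] = 10^(−pH) = 10^(−3.74) = 1.820e-04 M. For HA ⇌ H⁺ + A⁻, Ka = [H⁺][A⁻]/[HA] = [H⁺]² / ([HA]₀ − [H⁺]) = (1.820e-04)² / (0.08 − 1.820e-04) = 4.15e-07.

K_a = 4.15e-07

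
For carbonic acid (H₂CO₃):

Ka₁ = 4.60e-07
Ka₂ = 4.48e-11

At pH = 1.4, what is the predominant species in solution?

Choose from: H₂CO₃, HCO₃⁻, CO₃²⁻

pKa₁ = 6.34, pKa₂ = 10.35. For a polyprotic acid the predominant species crosses at each pKa: below pKa_n the protonated form dominates, above it the deprotonated form does. At pH = 1.4, the predominant species is H₂CO₃.

H₂CO₃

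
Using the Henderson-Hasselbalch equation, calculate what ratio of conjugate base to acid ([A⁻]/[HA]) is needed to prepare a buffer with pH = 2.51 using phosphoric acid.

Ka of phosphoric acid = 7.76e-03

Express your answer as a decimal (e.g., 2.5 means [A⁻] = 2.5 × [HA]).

pKa = -log(7.76e-03) = 2.1101. pH = pKa + log([A⁻]/[HA]), so log([A⁻]/[HA]) = pH − pKa = 2.51 − 2.1101 = 0.3999. [A⁻]/[HA] = 10^(0.3999) = 2.51

[A⁻]/[HA] = 2.51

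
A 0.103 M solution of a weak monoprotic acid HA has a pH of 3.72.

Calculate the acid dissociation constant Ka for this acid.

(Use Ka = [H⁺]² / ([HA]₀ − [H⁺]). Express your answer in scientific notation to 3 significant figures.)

[H⁺] = 10^(−pH) = 10^(−3.72) = 1.905e-04 M. For HA ⇌ H⁺ + A⁻, Ka = [H⁺][A⁻]/[HA] = [H⁺]² / ([HA]₀ − [H⁺]) = (1.905e-04)² / (0.103 − 1.905e-04) = 3.53e-07.

K_a = 3.53e-07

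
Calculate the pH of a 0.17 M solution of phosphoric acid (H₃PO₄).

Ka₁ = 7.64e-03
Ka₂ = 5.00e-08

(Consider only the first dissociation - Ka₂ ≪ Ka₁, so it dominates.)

First dissociation dominates. From Ka₁ = [H⁺][HA⁻]/[H₂A], x² + Ka₁·x − Ka₁·C = 0 with C = 0.17 M and Ka₁ = 7.64e-03. Solving: [H⁺] = (−Ka₁ + √(Ka₁² + 4·Ka₁·C)) / 2 = 3.2421e-02 M. pH = -log(3.2421e-02) = 1.49.

pH = 1.49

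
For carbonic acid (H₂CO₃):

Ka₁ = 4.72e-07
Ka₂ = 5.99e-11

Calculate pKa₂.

pKa₂ = -log(Ka₂) = -log(5.99e-11) = 10.22.

pK_{a2} = 10.22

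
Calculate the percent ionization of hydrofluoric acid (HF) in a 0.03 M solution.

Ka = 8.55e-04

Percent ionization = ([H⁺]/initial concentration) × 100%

Using Ka equilibrium: x² + Ka×x - Ka×C = 0. Solving: [H⁺] = 4.6551e-03. Percent = (4.6551e-03/0.03) × 100

Percent ionization = 15.5%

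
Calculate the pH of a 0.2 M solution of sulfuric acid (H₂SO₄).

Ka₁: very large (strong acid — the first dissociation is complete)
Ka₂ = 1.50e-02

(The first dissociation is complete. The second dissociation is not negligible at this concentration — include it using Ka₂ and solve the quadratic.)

First dissociation is complete: [H⁺]₀ = [HSO₄⁻]₀ = C = 0.2 M. Second dissociation HSO₄⁻ ⇌ H⁺ + SO₄²⁻: let x = [SO₄²⁻]. Ka₂ = (C + x)·x / (C − x) = 1.50e-02 → x² + (C + Ka₂)·x − Ka₂·C = 0 → x² + 0.21500·x − 3.000e-03 = 0. x = (−0.21500 + √(0.21500² + 4 × 3.000e-03)) / 2 = 1.3149e-02 M. [H⁺] = C + x = 0.2 + 1.3149e-02 = 2.1315e-01 M. pH = -log(2.1315e-01) = 0.67.

pH = 0.67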